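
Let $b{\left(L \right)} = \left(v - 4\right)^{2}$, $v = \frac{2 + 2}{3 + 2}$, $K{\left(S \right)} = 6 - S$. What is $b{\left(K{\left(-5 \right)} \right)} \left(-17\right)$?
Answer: $- \frac{4352}{25} \approx -174.08$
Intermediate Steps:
$v = \frac{4}{5} \approx 0.8$
$b{\left(L \right)} = \frac{256}{25}$ ($b{\left(L \right)} = \left(\frac{4}{5} - 4\right)^{2} = \left(- \frac{16}{5}\right)^{2} = \frac{256}{25}$)
$b{\left(K{\left(-5 \right)} \right)} \left(-17\right) = \frac{256}{25} \left(-17\right) = - \frac{4352}{25}$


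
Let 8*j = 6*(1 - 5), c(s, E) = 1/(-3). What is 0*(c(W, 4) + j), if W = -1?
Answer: 0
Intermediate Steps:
c(s, E) = -1/3
j = -3 (j = (6*(1 - 5))/8 = (6*(-4))/8 = (1/8)*(-24) = -3)
0*(c(W, 4) + j) = 0*(-1/3 - 3) = 0*(-10/3) = 0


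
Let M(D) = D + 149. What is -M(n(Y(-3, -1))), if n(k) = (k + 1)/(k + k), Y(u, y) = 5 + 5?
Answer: -2991/20 ≈ -149.55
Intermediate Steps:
Y(u, y) = 10
n(k) = (1 + k)/(2*k) (n(k) = (1 + k)/((2*k)) = (1 + k)*(1/(2*k)) = (1 + k)/(2*k))
M(D) = 149 + D
-M(n(Y(-3, -1))) = -(149 + (1/2)*(1 + 10)/10) = -(149 + (1/2)*(1/10)*11) = -(149 + 11/20) = -1*2991/20 = -2991/20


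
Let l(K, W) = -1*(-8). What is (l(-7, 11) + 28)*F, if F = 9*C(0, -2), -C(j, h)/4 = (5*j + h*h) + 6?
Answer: -12960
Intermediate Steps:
C(j, h) = -24 - 20*j - 4*h² (C(j, h) = -4*((5*j + h*h) + 6) = -4*((5*j + h²) + 6) = -4*((h² + 5*j) + 6) = -4*(6 + h² + 5*j) = -24 - 20*j - 4*h²)
l(K, W) = 8
F = -360 (F = 9*(-24 - 20*0 - 4*(-2)²) = 9*(-24 + 0 - 4*4) = 9*(-24 + 0 - 16) = 9*(-40) = -360)
(l(-7, 11) + 28)*F = (8 + 28)*(-360) = 36*(-360) = -12960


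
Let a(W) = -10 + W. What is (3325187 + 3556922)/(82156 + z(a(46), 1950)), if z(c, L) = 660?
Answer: 6882109/82816 ≈ 83.101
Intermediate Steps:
(3325187 + 3556922)/(82156 + z(a(46), 1950)) = (3325187 + 3556922)/(82156 + 660) = 6882109/82816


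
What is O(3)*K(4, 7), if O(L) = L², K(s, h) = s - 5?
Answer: -9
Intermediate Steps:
K(s, h) = -5 + s
O(3)*K(4, 7) = 3²*(-5 + 4) = 9*(-1) = -9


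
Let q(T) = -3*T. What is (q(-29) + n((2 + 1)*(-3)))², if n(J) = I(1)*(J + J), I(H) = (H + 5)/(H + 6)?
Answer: 251001/49 ≈ 5122.5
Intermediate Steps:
I(H) = (5 + H)/(6 + H)
n(J) = 12*J/7 (n(J) = ((5 + 1)/(6 + 1))*(J + J) = (6/7)*(2*J) = ((⅐)*6)*(2*J) = 6*(2*J)/7 = 12*J/7)
(q(-29) + n((2 + 1)*(-3)))² = (-3*(-29) + 12*((2 + 1)*(-3))/7)² = (87 + 12*(3*(-3))/7)² = (87 + (12/7)*(-9))² = (87 - 108/7)² = (501/7)² = 251001/49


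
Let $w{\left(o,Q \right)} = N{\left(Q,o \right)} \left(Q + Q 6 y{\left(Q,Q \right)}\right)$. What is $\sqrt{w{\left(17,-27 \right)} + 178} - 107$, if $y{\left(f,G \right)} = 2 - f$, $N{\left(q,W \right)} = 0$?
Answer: $-107 + \sqrt{178} \approx -93.658$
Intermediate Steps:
$w{\left(o,Q \right)} = 0$ ($w{\left(o,Q \right)} = 0 \left(Q + Q 6 \left(2 - Q\right)\right) = 0 \left(Q + 6 Q \left(2 - Q\right)\right) = 0$)
$\sqrt{w{\left(17,-27 \right)} + 178} - 107 = \sqrt{0 + 178} - 107 = \sqrt{178} - 107 = -107 + \sqrt{178}$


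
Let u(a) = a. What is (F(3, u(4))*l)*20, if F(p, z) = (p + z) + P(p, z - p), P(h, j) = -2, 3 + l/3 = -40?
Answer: -12900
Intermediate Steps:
l = -129 (l = -9 + 3*(-40) = -9 - 120 = -129)
F(p, z) = -2 + p + z (F(p, z) = (p + z) - 2 = -2 + p + z)
(F(3, u(4))*l)*20 = ((-2 + 3 + 4)*(-129))*20 = (5*(-129))*20 = -645*20 = -12900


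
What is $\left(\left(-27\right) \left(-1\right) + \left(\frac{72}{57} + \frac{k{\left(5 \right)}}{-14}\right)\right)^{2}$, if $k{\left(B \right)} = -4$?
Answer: $\frac{14417209}{17689} \approx 815.04$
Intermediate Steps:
$\left(\left(-27\right) \left(-1\right) + \left(\frac{72}{57} + \frac{k{\left(5 \right)}}{-14}\right)\right)^{2} = \left(\left(-27\right) \left(-1\right) + \left(\frac{72}{57} - \frac{4}{-14}\right)\right)^{2} = \left(27 + \left(72 \cdot \frac{1}{57} - - \frac{2}{7}\right)\right)^{2} = \left(27 + \left(\frac{24}{19} + \frac{2}{7}\right)\right)^{2} = \left(27 + \frac{206}{133}\right)^{2} = \left(\frac{3797}{133}\right)^{2} = \frac{14417209}{17689}$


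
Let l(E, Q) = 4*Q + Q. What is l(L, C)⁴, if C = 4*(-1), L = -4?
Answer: 160000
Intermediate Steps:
C = -4
l(E, Q) = 5*Q
l(L, C)⁴ = (5*(-4))⁴ = (-20)⁴ = 160000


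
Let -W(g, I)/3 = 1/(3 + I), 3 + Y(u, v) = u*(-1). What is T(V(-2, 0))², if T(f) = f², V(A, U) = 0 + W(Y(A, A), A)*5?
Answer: 50625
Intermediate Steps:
Y(u, v) = -3 - u (Y(u, v) = -3 + u*(-1) = -3 - u)
W(g, I) = -3/(3 + I)
V(A, U) = -15/(3 + A) (V(A, U) = 0 - 3/(3 + A)*5 = 0 - 15/(3 + A) = -15/(3 + A))
T(V(-2, 0))² = ((-15/(3 - 2))²)² = ((-15/1)²)² = ((-15*1)²)² = ((-15)²)² = 225² = 50625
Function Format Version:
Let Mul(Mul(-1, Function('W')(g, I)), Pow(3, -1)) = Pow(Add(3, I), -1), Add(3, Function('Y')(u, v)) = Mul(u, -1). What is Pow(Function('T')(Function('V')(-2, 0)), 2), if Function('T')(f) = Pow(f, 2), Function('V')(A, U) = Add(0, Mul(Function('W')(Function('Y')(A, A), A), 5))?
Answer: 50625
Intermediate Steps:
Function('Y')(u, v) = Add(-3, Mul(-1, u)) (Function('Y')(u, v) = Add(-3, Mul(u, -1)) = Add(-3, Mul(-1, u)))
Function('W')(g, I) = Mul(-3, Pow(Add(3, I), -1))
Function('V')(A, U) = Mul(-15, Pow(Add(3, A), -1)) (Function('V')(A, U) = Add(0, Mul(Mul(-3, Pow(Add(3, A), -1)), 5)) = Add(0, Mul(-15, Pow(Add(3, A), -1))) = Mul(-15, Pow(Add(3, A), -1)))
Pow(Function('T')(Function('V')(-2, 0)), 2) = Pow(Pow(Mul(-15, Pow(Add(3, -2), -1)), 2), 2) = Pow(Pow(Mul(-15, Pow(1, -1)), 2), 2) = Pow(Pow(Mul(-15, 1), 2), 2) = Pow(Pow(-15, 2), 2) = Pow(225, 2) = 50625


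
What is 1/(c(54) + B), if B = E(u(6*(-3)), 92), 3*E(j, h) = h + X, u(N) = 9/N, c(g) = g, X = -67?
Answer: 3/187 ≈ 0.016043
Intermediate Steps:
E(j, h) = -67/3 + h/3 (E(j, h) = (h - 67)/3 = (-67 + h)/3 = -67/3 + h/3)
B = 25/3 (B = -67/3 + (1/3)*92 = -67/3 + 92/3 = 25/3 ≈ 8.3333)
1/(c(54) + B) = 1/(54 + 25/3) = 1/(187/3) = 3/187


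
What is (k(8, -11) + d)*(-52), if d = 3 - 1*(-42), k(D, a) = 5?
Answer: -2600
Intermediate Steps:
d = 45 (d = 3 + 42 = 45)
(k(8, -11) + d)*(-52) = (5 + 45)*(-52) = 50*(-52) = -2600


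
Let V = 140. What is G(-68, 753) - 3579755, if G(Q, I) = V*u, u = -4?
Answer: -3580315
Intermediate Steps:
G(Q, I) = -560 (G(Q, I) = 140*(-4) = -560)
G(-68, 753) - 3579755 = -560 - 3579755 = -3580315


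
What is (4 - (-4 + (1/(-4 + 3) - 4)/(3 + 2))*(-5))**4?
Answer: 194481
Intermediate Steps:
(4 - (-4 + (1/(-4 + 3) - 4)/(3 + 2))*(-5))**4 = (4 - (-4 + (1/(-1) - 4)/5)*(-5))**4 = (4 - (-4 + (-1 - 4)*(1/5))*(-5))**4 = (4 - (-4 - 5*1/5)*(-5))**4 = (4 - (-4 - 1)*(-5))**4 = (4 - (-5)*(-5))**4 = (4 - 1*25)**4 = (4 - 25)**4 = (-21)**4 = 194481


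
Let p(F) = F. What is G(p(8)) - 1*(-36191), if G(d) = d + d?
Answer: 36207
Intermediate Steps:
G(d) = 2*d
G(p(8)) - 1*(-36191) = 2*8 - 1*(-36191) = 16 + 36191 = 36207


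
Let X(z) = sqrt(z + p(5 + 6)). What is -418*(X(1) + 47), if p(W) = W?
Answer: -19646 - 836*sqrt(3) ≈ -21094.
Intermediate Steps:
X(z) = sqrt(11 + z) (X(z) = sqrt(z + (5 + 6)) = sqrt(z + 11) = sqrt(11 + z))
-418*(X(1) + 47) = -418*(sqrt(11 + 1) + 47) = -418*(sqrt(12) + 47) = -418*(2*sqrt(3) + 47) = -418*(47 + 2*sqrt(3)) = -19646 - 836*sqrt(3)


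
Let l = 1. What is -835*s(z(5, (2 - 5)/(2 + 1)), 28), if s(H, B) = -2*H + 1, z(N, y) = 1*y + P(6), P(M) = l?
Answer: -835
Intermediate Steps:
P(M) = 1
z(N, y) = 1 + y (z(N, y) = 1*y + 1 = y + 1 = 1 + y)
s(H, B) = 1 - 2*H
-835*s(z(5, (2 - 5)/(2 + 1)), 28) = -835*(1 - 2*(1 + (2 - 5)/(2 + 1))) = -835*(1 - 2*(1 - 3/3)) = -835*(1 - 2*(1 - 3*1/3)) = -835*(1 - 2*(1 - 1)) = -835*(1 - 2*0) = -835*(1 + 0) = -835*1 = -835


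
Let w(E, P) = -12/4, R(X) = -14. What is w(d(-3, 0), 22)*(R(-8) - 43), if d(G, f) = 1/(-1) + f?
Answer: 171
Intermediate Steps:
d(G, f) = -1 + f
w(E, P) = -3 (w(E, P) = -12*¼ = -3)
w(d(-3, 0), 22)*(R(-8) - 43) = -3*(-14 - 43) = -3*(-57) = 171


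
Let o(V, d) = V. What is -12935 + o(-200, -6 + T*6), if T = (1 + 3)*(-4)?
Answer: -13135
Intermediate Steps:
T = -16 (T = 4*(-4) = -16)
-12935 + o(-200, -6 + T*6) = -12935 - 200 = -13135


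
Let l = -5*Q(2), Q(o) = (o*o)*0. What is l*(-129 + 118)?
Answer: 0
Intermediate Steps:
Q(o) = 0 (Q(o) = o**2*0 = 0)
l = 0 (l = -5*0 = 0)
l*(-129 + 118) = 0*(-129 + 118) = 0*(-11) = 0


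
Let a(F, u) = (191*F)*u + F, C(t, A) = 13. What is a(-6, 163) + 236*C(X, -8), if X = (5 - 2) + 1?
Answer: -183736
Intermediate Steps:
X = 4 (X = 3 + 1 = 4)
a(F, u) = F + 191*F*u (a(F, u) = 191*F*u + F = F + 191*F*u)
a(-6, 163) + 236*C(X, -8) = -6*(1 + 191*163) + 236*13 = -6*(1 + 31133) + 3068 = -6*31134 + 3068 = -186804 + 3068 = -183736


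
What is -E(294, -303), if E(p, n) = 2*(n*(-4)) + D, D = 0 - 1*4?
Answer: -2420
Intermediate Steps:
D = -4 (D = 0 - 4 = -4)
E(p, n) = -4 - 8*n (E(p, n) = 2*(n*(-4)) - 4 = 2*(-4*n) - 4 = -8*n - 4 = -4 - 8*n)
-E(294, -303) = -(-4 - 8*(-303)) = -(-4 + 2424) = -1*2420 = -2420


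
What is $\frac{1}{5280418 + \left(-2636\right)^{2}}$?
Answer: $\frac{1}{12228914} \approx 8.1773 \cdot 10^{-8}$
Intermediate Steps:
$\frac{1}{5280418 + \left(-2636\right)^{2}} = \frac{1}{5280418 + 6948496} = \frac{1}{12228914}$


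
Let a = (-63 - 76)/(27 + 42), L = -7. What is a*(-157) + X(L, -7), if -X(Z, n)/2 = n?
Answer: 22789/69 ≈ 330.28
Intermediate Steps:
X(Z, n) = -2*n
a = -139/69 ≈ -2.0145
a*(-157) + X(L, -7) = -139/69*(-157) - 2*(-7) = 21823/69 + 14 = 22789/69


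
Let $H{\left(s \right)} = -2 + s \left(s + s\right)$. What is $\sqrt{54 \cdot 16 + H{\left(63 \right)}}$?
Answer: $20 \sqrt{22} \approx 93.808$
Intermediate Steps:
$H{\left(s \right)} = -2 + 2 s^{2}$ ($H{\left(s \right)} = -2 + s 2 s = -2 + 2 s^{2}$)
$\sqrt{54 \cdot 16 + H{\left(63 \right)}} = \sqrt{54 \cdot 16 - \left(2 - 2 \cdot 63^{2}\right)} = \sqrt{864 + \left(-2 + 2 \cdot 3969\right)} = \sqrt{864 + \left(-2 + 7938\right)} = \sqrt{864 + 7936} = \sqrt{8800} = 20 \sqrt{22}$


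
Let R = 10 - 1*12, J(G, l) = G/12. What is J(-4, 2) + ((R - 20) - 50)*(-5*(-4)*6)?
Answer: -25921/3 ≈ -8640.3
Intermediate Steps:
J(G, l) = G/12 (J(G, l) = G*(1/12) = G/12)
R = -2 (R = 10 - 12 = -2)
J(-4, 2) + ((R - 20) - 50)*(-5*(-4)*6) = (1/12)*(-4) + ((-2 - 20) - 50)*(-5*(-4)*6) = -⅓ + (-22 - 50)*(20*6) = -⅓ - 72*120 = -⅓ - 8640 = -25921/3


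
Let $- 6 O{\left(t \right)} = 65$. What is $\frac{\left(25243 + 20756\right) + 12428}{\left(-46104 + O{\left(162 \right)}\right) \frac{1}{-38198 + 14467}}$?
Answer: $\frac{8319186822}{276689} \approx 30067.0$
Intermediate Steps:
$O{\left(t \right)} = - \frac{65}{6}$ ($O{\left(t \right)} = \left(- \frac{1}{6}\right) 65 = - \frac{65}{6}$)
$\frac{\left(25243 + 20756\right) + 12428}{\left(-46104 + O{\left(162 \right)}\right) \frac{1}{-38198 + 14467}} = \frac{\left(25243 + 20756\right) + 12428}{\left(-46104 - \frac{65}{6}\right) \frac{1}{-38198 + 14467}} = \frac{45999 + 12428}{\left(- \frac{276689}{6}\right) \frac{1}{-23731}} = \frac{58427}{\left(- \frac{276689}{6}\right) \left(- \frac{1}{23731}\right)} = \frac{58427}{\frac{276689}{142386}} = 58427 \cdot \frac{142386}{276689} = \frac{8319186822}{276689}$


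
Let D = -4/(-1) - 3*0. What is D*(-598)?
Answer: -2392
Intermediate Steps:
D = 4 (D = -4*(-1) + 0 = 4 + 0 = 4)
D*(-598) = 4*(-598) = -2392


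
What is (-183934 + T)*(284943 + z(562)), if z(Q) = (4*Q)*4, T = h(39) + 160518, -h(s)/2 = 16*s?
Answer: -7249612840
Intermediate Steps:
h(s) = -32*s
T = 159270 (T = -32*39 + 160518 = -1248 + 160518 = 159270)
z(Q) = 16*Q
(-183934 + T)*(284943 + z(562)) = (-183934 + 159270)*(284943 + 16*562) = -24664*(284943 + 8992) = -24664*293935 = -7249612840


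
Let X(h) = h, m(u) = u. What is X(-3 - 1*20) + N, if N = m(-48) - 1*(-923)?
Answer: 852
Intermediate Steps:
N = 875 (N = -48 - 1*(-923) = -48 + 923 = 875)
X(-3 - 1*20) + N = (-3 - 1*20) + 875 = (-3 - 20) + 875 = -23 + 875 = 852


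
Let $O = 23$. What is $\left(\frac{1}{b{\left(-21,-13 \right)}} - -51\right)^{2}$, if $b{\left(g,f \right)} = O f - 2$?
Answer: $\frac{235622500}{90601} \approx 2600.7$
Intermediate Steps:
$b{\left(g,f \right)} = -2 + 23 f$ ($b{\left(g,f \right)} = 23 f - 2 = -2 + 23 f$)
$\left(\frac{1}{b{\left(-21,-13 \right)}} - -51\right)^{2} = \left(\frac{1}{-2 + 23 \left(-13\right)} - -51\right)^{2} = \left(\frac{1}{-2 - 299} + 51\right)^{2} = \left(\frac{1}{-301} + 51\right)^{2} = \left(- \frac{1}{301} + 51\right)^{2} = \left(\frac{15350}{301}\right)^{2} = \frac{235622500}{90601}$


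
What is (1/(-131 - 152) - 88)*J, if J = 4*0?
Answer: 0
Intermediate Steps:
J = 0
(1/(-131 - 152) - 88)*J = (1/(-131 - 152) - 88)*0 = (1/(-283) - 88)*0 = (-1/283 - 88)*0 = -24905/283*0 = 0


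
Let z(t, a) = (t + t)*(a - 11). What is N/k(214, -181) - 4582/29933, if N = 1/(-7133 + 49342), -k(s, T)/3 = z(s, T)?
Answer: -47678918982931/311473828636416 ≈ -0.15308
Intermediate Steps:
z(t, a) = 2*t*(-11 + a) (z(t, a) = (2*t)*(-11 + a) = 2*t*(-11 + a))
k(s, T) = -6*s*(-11 + T)
N = 1/42209 ≈ 2.3692e-5
N/k(214, -181) - 4582/29933 = 1/(42209*((6*214*(11 - 1*(-181))))) - 4582/29933 = 1/(42209*((6*214*(11 + 181)))) - 4582*1/29933 = 1/(42209*((6*214*192))) - 4582/29933 = (1/42209)/246528 - 4582/29933 = (1/42209)*(1/246528) - 4582/29933 = 1/10405700352 - 4582/29933 = -47678918982931/311473828636416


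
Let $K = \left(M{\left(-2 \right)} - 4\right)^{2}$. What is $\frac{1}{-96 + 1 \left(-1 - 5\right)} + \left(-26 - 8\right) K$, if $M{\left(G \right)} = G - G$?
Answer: $- \frac{55489}{102} \approx -544.01$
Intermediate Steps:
$M{\left(G \right)} = 0$
$K = 16$ ($K = \left(0 - 4\right)^{2} = \left(-4\right)^{2} = 16$)
$\frac{1}{-96 + 1 \left(-1 - 5\right)} + \left(-26 - 8\right) K = \frac{1}{-96 + 1 \left(-1 - 5\right)} + \left(-26 - 8\right) 16 = \frac{1}{-96 + 1 \left(-6\right)} - 544 = \frac{1}{-96 - 6} - 544 = \frac{1}{-102} - 544 = - \frac{1}{102} - 544 = - \frac{55489}{102}$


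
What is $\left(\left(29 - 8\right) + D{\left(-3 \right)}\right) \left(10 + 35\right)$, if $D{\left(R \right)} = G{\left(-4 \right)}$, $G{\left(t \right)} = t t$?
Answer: $1665$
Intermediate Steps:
$G{\left(t \right)} = t^{2}$
$D{\left(R \right)} = 16$ ($D{\left(R \right)} = \left(-4\right)^{2} = 16$)
$\left(\left(29 - 8\right) + D{\left(-3 \right)}\right) \left(10 + 35\right) = \left(\left(29 - 8\right) + 16\right) \left(10 + 35\right) = \left(21 + 16\right) 45 = 37 \cdot 45 = 1665$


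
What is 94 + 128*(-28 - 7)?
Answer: -4386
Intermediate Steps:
94 + 128*(-28 - 7) = 94 + 128*(-35) = 94 - 4480 = -4386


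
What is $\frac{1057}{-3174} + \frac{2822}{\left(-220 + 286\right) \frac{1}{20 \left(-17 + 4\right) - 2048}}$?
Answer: $- \frac{3445481731}{34914} \approx -98685.0$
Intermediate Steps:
$\frac{1057}{-3174} + \frac{2822}{\left(-220 + 286\right) \frac{1}{20 \left(-17 + 4\right) - 2048}} = 1057 \left(- \frac{1}{3174}\right) + \frac{2822}{66 \frac{1}{20 \left(-13\right) - 2048}} = - \frac{1057}{3174} + \frac{2822}{66 \frac{1}{-260 - 2048}} = - \frac{1057}{3174} + \frac{2822}{66 \frac{1}{-2308}} = - \frac{1057}{3174} + \frac{2822}{66 \left(- \frac{1}{2308}\right)} = - \frac{1057}{3174} + \frac{2822}{- \frac{33}{1154}} = - \frac{1057}{3174} + 2822 \left(- \frac{1154}{33}\right) = - \frac{1057}{3174} - \frac{3256588}{33} = - \frac{3445481731}{34914}$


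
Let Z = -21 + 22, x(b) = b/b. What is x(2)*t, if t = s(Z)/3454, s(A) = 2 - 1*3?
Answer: -1/3454 ≈ -0.00028952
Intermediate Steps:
x(b) = 1
Z = 1
s(A) = -1 (s(A) = 2 - 3 = -1)
t = -1/3454 ≈ -0.00028952
x(2)*t = 1*(-1/3454) = -1/3454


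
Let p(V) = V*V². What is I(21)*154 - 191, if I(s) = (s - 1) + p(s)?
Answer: 1429083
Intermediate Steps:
p(V) = V³
I(s) = -1 + s + s³ (I(s) = (s - 1) + s³ = (-1 + s) + s³ = -1 + s + s³)
I(21)*154 - 191 = (-1 + 21 + 21³)*154 - 191 = (-1 + 21 + 9261)*154 - 191 = 9281*154 - 191 = 1429274 - 191 = 1429083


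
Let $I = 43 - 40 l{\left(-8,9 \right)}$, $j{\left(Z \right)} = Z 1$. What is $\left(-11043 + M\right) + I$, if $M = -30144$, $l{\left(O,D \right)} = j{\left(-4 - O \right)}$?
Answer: $-41304$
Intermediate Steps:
$j{\left(Z \right)} = Z$
$l{\left(O,D \right)} = -4 - O$
$I = -117$ ($I = 43 - 40 \left(-4 - -8\right) = 43 - 40 \left(-4 + 8\right) = 43 - 160 = -117$)
$\left(-11043 + M\right) + I = \left(-11043 - 30144\right) - 117 = -41187 - 117 = -41304$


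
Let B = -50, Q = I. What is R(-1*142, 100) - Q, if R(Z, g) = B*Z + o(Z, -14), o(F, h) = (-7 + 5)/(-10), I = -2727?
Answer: 49136/5 ≈ 9827.2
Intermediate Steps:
Q = -2727
o(F, h) = ⅕ (o(F, h) = -2*(-⅒) = ⅕)
R(Z, g) = ⅕ - 50*Z (R(Z, g) = -50*Z + ⅕ = ⅕ - 50*Z)
R(-1*142, 100) - Q = (⅕ - (-50)*142) - 1*(-2727) = (⅕ - 50*(-142)) + 2727 = (⅕ + 7100) + 2727 = 35501/5 + 2727 = 49136/5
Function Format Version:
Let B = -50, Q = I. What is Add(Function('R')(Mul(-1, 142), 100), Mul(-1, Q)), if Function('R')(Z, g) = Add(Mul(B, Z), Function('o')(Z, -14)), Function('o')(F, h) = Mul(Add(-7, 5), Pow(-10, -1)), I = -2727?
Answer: Rational(49136, 5) ≈ 9827.2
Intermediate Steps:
Q = -2727
Function('o')(F, h) = Rational(1, 5) (Function('o')(F, h) = Mul(-2, Rational(-1, 10)) = Rational(1, 5))
Function('R')(Z, g) = Add(Rational(1, 5), Mul(-50, Z)) (Function('R')(Z, g) = Add(Mul(-50, Z), Rational(1, 5)) = Add(Rational(1, 5), Mul(-50, Z)))
Add(Function('R')(Mul(-1, 142), 100), Mul(-1, Q)) = Add(Add(Rational(1, 5), Mul(-50, Mul(-1, 142))), Mul(-1, -2727)) = Add(Add(Rational(1, 5), Mul(-50, -142)), 2727) = Add(Add(Rational(1, 5), 7100), 2727) = Add(Rational(35501, 5), 2727) = Rational(49136, 5)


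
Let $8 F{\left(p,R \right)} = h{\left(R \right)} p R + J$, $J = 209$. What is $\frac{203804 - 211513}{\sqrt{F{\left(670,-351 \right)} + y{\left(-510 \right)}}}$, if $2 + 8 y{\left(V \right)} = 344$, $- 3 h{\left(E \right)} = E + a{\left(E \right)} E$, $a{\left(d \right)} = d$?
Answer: $- \frac{15418 \sqrt{19260424102}}{9630212051} \approx -0.22219$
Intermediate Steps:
$h{\left(E \right)} = - \frac{E}{3} - \frac{E^{2}}{3}$ ($h{\left(E \right)} = - \frac{E + E E}{3} = - \frac{E + E^{2}}{3} = - \frac{E}{3} - \frac{E^{2}}{3}$)
$y{\left(V \right)} = \frac{171}{4}$ ($y{\left(V \right)} = - \frac{1}{4} + \frac{1}{8} \cdot 344 = - \frac{1}{4} + 43 = \frac{171}{4}$)
$F{\left(p,R \right)} = \frac{209}{8} - \frac{p R^{2} \left(1 + R\right)}{24}$ ($F{\left(p,R \right)} = \frac{- \frac{R \left(1 + R\right)}{3} p R + 209}{8} = \frac{- \frac{R p \left(1 + R\right)}{3} R + 209}{8} = \frac{- \frac{p R^{2} \left(1 + R\right)}{3} + 209}{8} = \frac{209 - \frac{p R^{2} \left(1 + R\right)}{3}}{8} = \frac{209}{8} - \frac{p R^{2} \left(1 + R\right)}{24}$)
$\frac{203804 - 211513}{\sqrt{F{\left(670,-351 \right)} + y{\left(-510 \right)}}} = \frac{203804 - 211513}{\sqrt{\left(\frac{209}{8} - \frac{335 \left(-351\right)^{2} \left(1 - 351\right)}{12}\right) + \frac{171}{4}}} = - \frac{7709}{\sqrt{\left(\frac{209}{8} - \frac{335}{12} \cdot 123201 \left(-350\right)\right) + \frac{171}{4}}} = - \frac{7709}{\sqrt{\left(\frac{209}{8} + \frac{2407552875}{2}\right) + \frac{171}{4}}} = - \frac{7709}{\sqrt{\frac{9630211709}{8} + \frac{171}{4}}} = - \frac{7709}{\sqrt{\frac{9630212051}{8}}} = - \frac{7709}{\frac{1}{4} \sqrt{19260424102}} = - 7709 \frac{2 \sqrt{19260424102}}{9630212051} = - \frac{15418 \sqrt{19260424102}}{9630212051}$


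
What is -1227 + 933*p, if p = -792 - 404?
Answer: -1117095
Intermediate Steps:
p = -1196
-1227 + 933*p = -1227 + 933*(-1196) = -1227 - 1115868 = -1117095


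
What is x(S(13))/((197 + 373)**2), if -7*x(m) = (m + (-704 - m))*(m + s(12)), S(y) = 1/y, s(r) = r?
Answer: 27632/7391475 ≈ 0.0037384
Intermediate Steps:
x(m) = 8448/7 + 704*m/7 (x(m) = -(m + (-704 - m))*(m + 12)/7 = -(-704)*(12 + m)/7 = -(-8448 - 704*m)/7 = 8448/7 + 704*m/7)
x(S(13))/((197 + 373)**2) = (8448/7 + (704/7)/13)/((197 + 373)**2) = (8448/7 + (704/7)*(1/13))/(570**2) = (8448/7 + 704/91)/324900 = (110528/91)*(1/324900) = 27632/7391475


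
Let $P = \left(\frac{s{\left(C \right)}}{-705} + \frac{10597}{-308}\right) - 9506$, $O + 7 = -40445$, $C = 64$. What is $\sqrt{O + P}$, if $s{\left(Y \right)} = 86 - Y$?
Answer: $\frac{i \sqrt{589283097141585}}{108570} \approx 223.59 i$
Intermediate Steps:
$O = -40452$ ($O = -7 - 40445 = -40452$)
$P = - \frac{2071610501}{217140}$ ($P = \left(\frac{86 - 64}{-705} + \frac{10597}{-308}\right) - 9506 = \left(\left(86 - 64\right) \left(- \frac{1}{705}\right) + 10597 \left(- \frac{1}{308}\right)\right) - 9506 = \left(22 \left(- \frac{1}{705}\right) - \frac{10597}{308}\right) - 9506 = \left(- \frac{22}{705} - \frac{10597}{308}\right) - 9506 = - \frac{7477661}{217140} - 9506 = - \frac{2071610501}{217140} \approx -9540.4$)
$\sqrt{O + P} = \sqrt{-40452 - \frac{2071610501}{217140}} = \sqrt{- \frac{10855357781}{217140}} = \frac{i \sqrt{589283097141585}}{108570}$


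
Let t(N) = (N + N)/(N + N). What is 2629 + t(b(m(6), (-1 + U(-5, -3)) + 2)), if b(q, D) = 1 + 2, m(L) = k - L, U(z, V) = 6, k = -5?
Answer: 2630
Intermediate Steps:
m(L) = -5 - L
b(q, D) = 3
t(N) = 1 (t(N) = (2*N)/((2*N)) = (2*N)*(1/(2*N)) = 1)
2629 + t(b(m(6), (-1 + U(-5, -3)) + 2)) = 2629 + 1 = 2630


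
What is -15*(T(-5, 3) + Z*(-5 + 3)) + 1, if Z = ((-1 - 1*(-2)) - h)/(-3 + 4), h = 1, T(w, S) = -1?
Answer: 16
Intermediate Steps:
Z = 0 (Z = ((-1 - 1*(-2)) - 1*1)/(-3 + 4) = ((-1 + 2) - 1)/1 = (1 - 1)*1 = 0*1 = 0)
-15*(T(-5, 3) + Z*(-5 + 3)) + 1 = -15*(-1 + 0*(-5 + 3)) + 1 = -15*(-1 + 0*(-2)) + 1 = -15*(-1 + 0) + 1 = -15*(-1) + 1 = 15 + 1 = 16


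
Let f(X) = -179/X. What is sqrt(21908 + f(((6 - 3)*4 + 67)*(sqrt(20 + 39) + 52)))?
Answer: sqrt(7109832915 + 136727828*sqrt(59))/(79*sqrt(52 + sqrt(59))) ≈ 148.01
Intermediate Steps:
sqrt(21908 + f(((6 - 3)*4 + 67)*(sqrt(20 + 39) + 52))) = sqrt(21908 - 179*1/((sqrt(20 + 39) + 52)*((6 - 3)*4 + 67))) = sqrt(21908 - 179*1/((sqrt(59) + 52)*(3*4 + 67))) = sqrt(21908 - 179*1/((12 + 67)*(52 + sqrt(59)))) = sqrt(21908 - 179*1/(79*(52 + sqrt(59)))) = sqrt(21908 - 179/(4108 + 79*sqrt(59)))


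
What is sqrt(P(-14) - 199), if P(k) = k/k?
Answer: 3*I*sqrt(22) ≈ 14.071*I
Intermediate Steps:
P(k) = 1
sqrt(P(-14) - 199) = sqrt(1 - 199) = sqrt(-198) = 3*I*sqrt(22)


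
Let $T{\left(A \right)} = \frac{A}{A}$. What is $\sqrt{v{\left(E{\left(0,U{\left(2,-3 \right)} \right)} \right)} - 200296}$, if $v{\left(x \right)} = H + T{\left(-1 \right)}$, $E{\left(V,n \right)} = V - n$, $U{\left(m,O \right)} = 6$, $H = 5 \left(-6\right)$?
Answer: $5 i \sqrt{8013} \approx 447.58 i$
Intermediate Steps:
$T{\left(A \right)} = 1$
$H = -30$
$v{\left(x \right)} = -29$ ($v{\left(x \right)} = -30 + 1 = -29$)
$\sqrt{v{\left(E{\left(0,U{\left(2,-3 \right)} \right)} \right)} - 200296} = \sqrt{-29 - 200296} = \sqrt{-200325} = 5 i \sqrt{8013}$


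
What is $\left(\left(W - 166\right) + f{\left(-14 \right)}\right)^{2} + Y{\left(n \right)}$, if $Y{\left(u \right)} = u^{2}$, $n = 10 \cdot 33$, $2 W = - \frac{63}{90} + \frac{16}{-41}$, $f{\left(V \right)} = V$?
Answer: $\frac{95142274209}{672400} \approx 1.415 \cdot 10^{5}$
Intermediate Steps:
$W = - \frac{447}{820}$ ($W = \frac{- \frac{63}{90} + \frac{16}{-41}}{2} = \frac{\left(-63\right) \frac{1}{90} + 16 \left(- \frac{1}{41}\right)}{2} = \frac{- \frac{7}{10} - \frac{16}{41}}{2} = \frac{1}{2} \left(- \frac{447}{410}\right) = - \frac{447}{820} \approx -0.54512$)
$n = 330$
$\left(\left(W - 166\right) + f{\left(-14 \right)}\right)^{2} + Y{\left(n \right)} = \left(\left(- \frac{447}{820} - 166\right) - 14\right)^{2} + 330^{2} = \left(- \frac{136567}{820} - 14\right)^{2} + 108900 = \left(- \frac{148047}{820}\right)^{2} + 108900 = \frac{21917914209}{672400} + 108900 = \frac{95142274209}{672400}$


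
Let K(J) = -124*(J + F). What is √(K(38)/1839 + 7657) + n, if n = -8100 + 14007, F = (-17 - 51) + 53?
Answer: 5907 + √25890124269/1839 ≈ 5994.5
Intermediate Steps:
F = -15 (F = -68 + 53 = -15)
n = 5907
K(J) = 1860 - 124*J (K(J) = -124*(J - 15) = -124*(-15 + J) = 1860 - 124*J)
√(K(38)/1839 + 7657) + n = √((1860 - 124*38)/1839 + 7657) + 5907 = √((1860 - 4712)*(1/1839) + 7657) + 5907 = √(-2852*1/1839 + 7657) + 5907 = √(-2852/1839 + 7657) + 5907 = √(14078371/1839) + 5907 = √25890124269/1839 + 5907 = 5907 + √25890124269/1839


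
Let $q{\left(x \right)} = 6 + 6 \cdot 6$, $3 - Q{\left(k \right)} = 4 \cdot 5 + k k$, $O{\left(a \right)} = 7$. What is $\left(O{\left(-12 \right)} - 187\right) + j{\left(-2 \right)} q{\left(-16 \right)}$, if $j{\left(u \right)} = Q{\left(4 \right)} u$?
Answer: $2592$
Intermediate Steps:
$Q{\left(k \right)} = -17 - k^{2}$ ($Q{\left(k \right)} = 3 - \left(4 \cdot 5 + k k\right) = 3 - \left(20 + k^{2}\right) = -17 - k^{2}$)
$q{\left(x \right)} = 42$ ($q{\left(x \right)} = 6 + 36 = 42$)
$j{\left(u \right)} = - 33 u$ ($j{\left(u \right)} = \left(-17 - 4^{2}\right) u = \left(-17 - 16\right) u = - 33 u$)
$\left(O{\left(-12 \right)} - 187\right) + j{\left(-2 \right)} q{\left(-16 \right)} = \left(7 - 187\right) + \left(-33\right) \left(-2\right) 42 = -180 + 66 \cdot 42 = -180 + 2772 = 2592$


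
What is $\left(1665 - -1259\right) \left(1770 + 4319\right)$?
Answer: $17804236$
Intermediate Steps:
$\left(1665 - -1259\right) \left(1770 + 4319\right) = \left(1665 + 1259\right) 6089 = 2924 \cdot 6089 = 17804236$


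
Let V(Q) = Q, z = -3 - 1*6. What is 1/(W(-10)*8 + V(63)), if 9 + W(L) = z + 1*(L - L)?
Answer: -1/81 ≈ -0.012346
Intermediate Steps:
z = -9 (z = -3 - 6 = -9)
W(L) = -18 (W(L) = -9 + (-9 + 1*(L - L)) = -9 + (-9 + 1*0) = -9 + (-9 + 0) = -9 - 9 = -18)
1/(W(-10)*8 + V(63)) = 1/(-18*8 + 63) = 1/(-144 + 63) = 1/(-81) = -1/81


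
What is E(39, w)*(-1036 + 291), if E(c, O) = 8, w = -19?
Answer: -5960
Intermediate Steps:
E(39, w)*(-1036 + 291) = 8*(-1036 + 291) = 8*(-745) = -5960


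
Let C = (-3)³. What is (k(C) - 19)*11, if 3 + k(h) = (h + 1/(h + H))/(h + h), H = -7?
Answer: -434203/1836 ≈ -236.49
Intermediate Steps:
C = -27
k(h) = -3 + (h + 1/(-7 + h))/(2*h) (k(h) = -3 + (h + 1/(h - 7))/(h + h) = -3 + (h + 1/(-7 + h))/((2*h)) = -3 + (h + 1/(-7 + h))*(1/(2*h)) = -3 + (h + 1/(-7 + h))/(2*h))
(k(C) - 19)*11 = ((½)*(1 - 5*(-27)² + 35*(-27))/(-27*(-7 - 27)) - 19)*11 = ((½)*(-1/27)*(1 - 5*729 - 945)/(-34) - 19)*11 = ((½)*(-1/27)*(-1/34)*(1 - 3645 - 945) - 19)*11 = ((½)*(-1/27)*(-1/34)*(-4589) - 19)*11 = (-4589/1836 - 19)*11 = -39473/1836*11 = -434203/1836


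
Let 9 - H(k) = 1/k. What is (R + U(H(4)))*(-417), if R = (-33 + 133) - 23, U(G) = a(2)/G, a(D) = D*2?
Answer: -1130487/35 ≈ -32300.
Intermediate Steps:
a(D) = 2*D
H(k) = 9 - 1/k
U(G) = 4/G (U(G) = (2*2)/G = 4/G)
R = 77 (R = 100 - 23 = 77)
(R + U(H(4)))*(-417) = (77 + 4/(9 - 1/4))*(-417) = (77 + 4/(9 - 1*¼))*(-417) = (77 + 4/(9 - ¼))*(-417) = (77 + 4/(35/4))*(-417) = (77 + 4*(4/35))*(-417) = (77 + 16/35)*(-417) = (2711/35)*(-417) = -1130487/35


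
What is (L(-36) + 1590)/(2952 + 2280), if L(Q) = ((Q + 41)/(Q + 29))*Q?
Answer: 1885/6104 ≈ 0.30881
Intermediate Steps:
L(Q) = Q*(41 + Q)/(29 + Q) (L(Q) = ((41 + Q)/(29 + Q))*Q = Q*(41 + Q)/(29 + Q))
(L(-36) + 1590)/(2952 + 2280) = (-36*(41 - 36)/(29 - 36) + 1590)/(2952 + 2280) = (-36*5/(-7) + 1590)/5232 = (-36*(-⅐)*5 + 1590)*(1/5232) = (180/7 + 1590)*(1/5232) = (11310/7)*(1/5232) = 1885/6104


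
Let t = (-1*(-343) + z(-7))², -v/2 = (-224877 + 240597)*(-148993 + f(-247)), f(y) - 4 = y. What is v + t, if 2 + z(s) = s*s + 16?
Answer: 4692144676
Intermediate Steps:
f(y) = 4 + y
z(s) = 14 + s² (z(s) = -2 + (s*s + 16) = -2 + (s² + 16) = -2 + (16 + s²) = 14 + s²)
v = 4691979840 (v = -2*(-224877 + 240597)*(-148993 + (4 - 247)) = -31440*(-148993 - 243) = -31440*(-149236) = -2*(-2345989920) = 4691979840)
t = 164836 (t = (-1*(-343) + (14 + (-7)²))² = (343 + (14 + 49))² = (343 + 63)² = 406² = 164836)
v + t = 4691979840 + 164836 = 4692144676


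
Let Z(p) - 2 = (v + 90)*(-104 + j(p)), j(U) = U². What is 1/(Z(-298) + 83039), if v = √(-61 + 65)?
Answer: 1/8243441 ≈ 1.2131e-7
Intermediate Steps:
v = 2 (v = √4 = 2)
Z(p) = -9566 + 92*p² (Z(p) = 2 + (2 + 90)*(-104 + p²) = 2 + 92*(-104 + p²) = 2 + (-9568 + 92*p²) = -9566 + 92*p²)
1/(Z(-298) + 83039) = 1/((-9566 + 92*(-298)²) + 83039) = 1/((-9566 + 92*88804) + 83039) = 1/((-9566 + 8169968) + 83039) = 1/(8160402 + 83039) = 1/8243441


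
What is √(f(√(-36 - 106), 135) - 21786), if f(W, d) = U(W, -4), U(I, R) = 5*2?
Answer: 4*I*√1361 ≈ 147.57*I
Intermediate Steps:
U(I, R) = 10
f(W, d) = 10
√(f(√(-36 - 106), 135) - 21786) = √(10 - 21786) = √(-21776) = 4*I*√1361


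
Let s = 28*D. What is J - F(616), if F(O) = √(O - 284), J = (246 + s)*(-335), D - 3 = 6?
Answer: -166830 - 2*√83 ≈ -1.6685e+5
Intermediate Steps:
D = 9 (D = 3 + 6 = 9)
s = 252 (s = 28*9 = 252)
J = -166830 (J = (246 + 252)*(-335) = 498*(-335) = -166830)
F(O) = √(-284 + O)
J - F(616) = -166830 - √(-284 + 616) = -166830 - √332 = -166830 - 2*√83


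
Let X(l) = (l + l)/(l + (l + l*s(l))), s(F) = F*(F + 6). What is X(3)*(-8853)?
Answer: -17706/29 ≈ -610.55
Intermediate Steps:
s(F) = F*(6 + F)
X(l) = 2*l/(2*l + l²*(6 + l)) (X(l) = (l + l)/(l + (l + l*(l*(6 + l)))) = (2*l)/(l + (l + l²*(6 + l))) = (2*l)/(2*l + l²*(6 + l)) = 2*l/(2*l + l²*(6 + l)))
X(3)*(-8853) = (2/(2 + 3*(6 + 3)))*(-8853) = (2/(2 + 3*9))*(-8853) = (2/(2 + 27))*(-8853) = (2/29)*(-8853) = -17706/29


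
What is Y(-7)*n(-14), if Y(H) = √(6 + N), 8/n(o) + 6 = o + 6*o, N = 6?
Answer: -2*√3/13 ≈ -0.26647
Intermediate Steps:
n(o) = 8/(-6 + 7*o) (n(o) = 8/(-6 + (o + 6*o)) = 8/(-6 + 7*o))
Y(H) = 2*√3 (Y(H) = √(6 + 6) = √12 = 2*√3)
Y(-7)*n(-14) = (2*√3)*(8/(-6 + 7*(-14))) = (2*√3)*(8/(-6 - 98)) = (2*√3)*(8/(-104)) = (2*√3)*(8*(-1/104)) = (2*√3)*(-1/13) = -2*√3/13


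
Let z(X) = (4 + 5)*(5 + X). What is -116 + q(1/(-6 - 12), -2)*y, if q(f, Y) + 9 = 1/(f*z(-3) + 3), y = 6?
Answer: -167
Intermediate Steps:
z(X) = 45 + 9*X (z(X) = 9*(5 + X) = 45 + 9*X)
q(f, Y) = -9 + 1/(3 + 18*f) (q(f, Y) = -9 + 1/(f*(45 + 9*(-3)) + 3) = -9 + 1/(f*(45 - 27) + 3) = -9 + 1/(f*18 + 3) = -9 + 1/(18*f + 3) = -9 + 1/(3 + 18*f))
-116 + q(1/(-6 - 12), -2)*y = -116 + (2*(-13 - 81/(-6 - 12))/(3*(1 + 6/(-6 - 12))))*6 = -116 + (2*(-13 - 81/(-18))/(3*(1 + 6/(-18))))*6 = -116 + (2*(-13 - 81*(-1/18))/(3*(1 + 6*(-1/18))))*6 = -116 + (2*(-13 + 9/2)/(3*(1 - ⅓)))*6 = -116 + ((⅔)*(-17/2)/(⅔))*6 = -116 + ((⅔)*(3/2)*(-17/2))*6 = -116 - 17/2*6 = -116 - 51 = -167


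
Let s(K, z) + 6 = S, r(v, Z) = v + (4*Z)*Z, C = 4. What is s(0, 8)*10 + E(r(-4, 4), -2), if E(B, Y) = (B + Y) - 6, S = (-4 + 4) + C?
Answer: 32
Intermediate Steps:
r(v, Z) = v + 4*Z²
S = 4 (S = (-4 + 4) + 4 = 0 + 4 = 4)
s(K, z) = -2 (s(K, z) = -6 + 4 = -2)
E(B, Y) = -6 + B + Y
s(0, 8)*10 + E(r(-4, 4), -2) = -2*10 + (-6 + (-4 + 4*4²) - 2) = -20 + (-6 + (-4 + 4*16) - 2) = -20 + (-6 + (-4 + 64) - 2) = -20 + (-6 + 60 - 2) = -20 + 52 = 32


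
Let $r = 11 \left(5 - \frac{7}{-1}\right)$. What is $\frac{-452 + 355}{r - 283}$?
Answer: $\frac{97}{151} \approx 0.64238$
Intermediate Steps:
$r = 132$ ($r = 11 \left(5 - -7\right) = 11 \left(5 + 7\right) = 11 \cdot 12 = 132$)
$\frac{-452 + 355}{r - 283} = \frac{-452 + 355}{132 - 283} = - \frac{97}{132 - 283} = - \frac{97}{-151} = \left(-97\right) \left(- \frac{1}{151}\right) = \frac{97}{151}$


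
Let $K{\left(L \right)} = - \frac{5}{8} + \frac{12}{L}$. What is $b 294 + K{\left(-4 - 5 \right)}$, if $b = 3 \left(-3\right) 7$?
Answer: $- \frac{444575}{24} \approx -18524.0$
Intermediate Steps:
$b = -63$ ($b = \left(-9\right) 7 = -63$)
$K{\left(L \right)} = - \frac{5}{8} + \frac{12}{L}$ ($K{\left(L \right)} = \left(-5\right) \frac{1}{8} + \frac{12}{L} = - \frac{5}{8} + \frac{12}{L}$)
$b 294 + K{\left(-4 - 5 \right)} = \left(-63\right) 294 + \left(- \frac{5}{8} + \frac{12}{-4 - 5}\right) = -18522 + \left(- \frac{5}{8} + \frac{12}{-4 - 5}\right) = -18522 + \left(- \frac{5}{8} + \frac{12}{-9}\right) = -18522 + \left(- \frac{5}{8} + 12 \left(- \frac{1}{9}\right)\right) = -18522 - \frac{47}{24} = - \frac{444575}{24}$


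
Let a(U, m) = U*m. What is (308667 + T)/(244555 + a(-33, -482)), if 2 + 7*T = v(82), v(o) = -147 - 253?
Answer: 2160267/1823227 ≈ 1.1849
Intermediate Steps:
v(o) = -400
T = -402/7 (T = -2/7 + (1/7)*(-400) = -2/7 - 400/7 = -402/7 ≈ -57.429)
(308667 + T)/(244555 + a(-33, -482)) = (308667 - 402/7)/(244555 - 33*(-482)) = 2160267/(7*(244555 + 15906)) = (2160267/7)/260461 = (2160267/7)*(1/260461) = 2160267/1823227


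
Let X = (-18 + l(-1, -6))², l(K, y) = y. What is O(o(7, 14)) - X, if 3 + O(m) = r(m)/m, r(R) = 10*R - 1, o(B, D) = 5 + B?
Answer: -6829/12 ≈ -569.08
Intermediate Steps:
r(R) = -1 + 10*R
X = 576 (X = (-18 - 6)² = (-24)² = 576)
O(m) = -3 + (-1 + 10*m)/m
O(o(7, 14)) - X = (7 - 1/(5 + 7)) - 1*576 = (7 - 1/12) - 576 = 83/12 - 576 = -6829/12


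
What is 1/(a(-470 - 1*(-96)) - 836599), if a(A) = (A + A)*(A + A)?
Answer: -1/277095 ≈ -3.6089e-6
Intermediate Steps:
a(A) = 4*A**2 (a(A) = (2*A)*(2*A) = 4*A**2)
1/(a(-470 - 1*(-96)) - 836599) = 1/(4*(-470 - 1*(-96))**2 - 836599) = 1/(4*(-470 + 96)**2 - 836599) = 1/(4*(-374)**2 - 836599) = 1/(4*139876 - 836599) = 1/(559504 - 836599) = 1/(-277095) = -1/277095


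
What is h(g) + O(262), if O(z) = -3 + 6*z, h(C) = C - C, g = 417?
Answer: 1569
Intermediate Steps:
h(C) = 0
h(g) + O(262) = 0 + (-3 + 6*262) = 0 + (-3 + 1572) = 0 + 1569 = 1569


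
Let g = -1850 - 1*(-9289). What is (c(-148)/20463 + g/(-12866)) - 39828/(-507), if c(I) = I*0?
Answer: 169551825/2174354 ≈ 77.978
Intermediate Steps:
c(I) = 0
g = 7439 (g = -1850 + 9289 = 7439)
(c(-148)/20463 + g/(-12866)) - 39828/(-507) = (0/20463 + 7439/(-12866)) - 39828/(-507) = (0*(1/20463) + 7439*(-1/12866)) - 39828*(-1/507) = (0 - 7439/12866) + 13276/169 = -7439/12866 + 13276/169 = 169551825/2174354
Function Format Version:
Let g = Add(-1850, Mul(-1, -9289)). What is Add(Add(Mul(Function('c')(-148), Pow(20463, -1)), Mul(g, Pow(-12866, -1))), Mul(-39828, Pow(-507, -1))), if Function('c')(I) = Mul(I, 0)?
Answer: Rational(169551825, 2174354) ≈ 77.978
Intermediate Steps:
Function('c')(I) = 0
g = 7439 (g = Add(-1850, 9289) = 7439)
Add(Add(Mul(Function('c')(-148), Pow(20463, -1)), Mul(g, Pow(-12866, -1))), Mul(-39828, Pow(-507, -1))) = Add(Add(Mul(0, Pow(20463, -1)), Mul(7439, Pow(-12866, -1))), Mul(-39828, Pow(-507, -1))) = Add(Add(Mul(0, Rational(1, 20463)), Mul(7439, Rational(-1, 12866))), Mul(-39828, Rational(-1, 507))) = Add(Add(0, Rational(-7439, 12866)), Rational(13276, 169)) = Add(Rational(-7439, 12866), Rational(13276, 169)) = Rational(169551825, 2174354)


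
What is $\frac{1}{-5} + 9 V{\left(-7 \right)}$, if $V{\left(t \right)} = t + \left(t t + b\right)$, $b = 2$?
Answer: $\frac{1979}{5} \approx 395.8$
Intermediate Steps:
$V{\left(t \right)} = 2 + t + t^{2}$ ($V{\left(t \right)} = t + \left(t t + 2\right) = t + \left(t^{2} + 2\right) = t + \left(2 + t^{2}\right) = 2 + t + t^{2}$)
$\frac{1}{-5} + 9 V{\left(-7 \right)} = \frac{1}{-5} + 9 \left(2 - 7 + \left(-7\right)^{2}\right) = - \frac{1}{5} + 9 \left(2 - 7 + 49\right) = - \frac{1}{5} + 9 \cdot 44 = - \frac{1}{5} + 396 = \frac{1979}{5}$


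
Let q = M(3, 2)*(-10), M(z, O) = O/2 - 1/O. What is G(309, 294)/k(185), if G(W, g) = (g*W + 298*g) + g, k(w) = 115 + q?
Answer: 89376/55 ≈ 1625.0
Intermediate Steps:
M(z, O) = O/2 - 1/O (M(z, O) = O*(½) - 1/O = O/2 - 1/O)
q = -5 (q = ((½)*2 - 1/2)*(-10) = (1 - 1*½)*(-10) = (1 - ½)*(-10) = (½)*(-10) = -5)
k(w) = 110 (k(w) = 115 - 5 = 110)
G(W, g) = 299*g + W*g (G(W, g) = (W*g + 298*g) + g = (298*g + W*g) + g = 299*g + W*g)
G(309, 294)/k(185) = (294*(299 + 309))/110 = (294*608)*(1/110) = 178752*(1/110) = 89376/55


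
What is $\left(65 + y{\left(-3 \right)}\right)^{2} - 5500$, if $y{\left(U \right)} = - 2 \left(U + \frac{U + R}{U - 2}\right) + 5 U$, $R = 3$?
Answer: $-2364$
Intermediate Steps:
$y{\left(U \right)} = 3 U - \frac{2 \left(3 + U\right)}{-2 + U}$ ($y{\left(U \right)} = - 2 \left(U + \frac{U + 3}{U - 2}\right) + 5 U = - 2 \left(U + \frac{3 + U}{-2 + U}\right) + 5 U = \left(- 2 U - \frac{2 \left(3 + U\right)}{-2 + U}\right) + 5 U = 3 U - \frac{2 \left(3 + U\right)}{-2 + U}$)
$\left(65 + y{\left(-3 \right)}\right)^{2} - 5500 = \left(65 + \frac{-6 - -24 + 3 \left(-3\right)^{2}}{-2 - 3}\right)^{2} - 5500 = \left(65 + \frac{-6 + 24 + 3 \cdot 9}{-5}\right)^{2} - 5500 = \left(65 - \frac{-6 + 24 + 27}{5}\right)^{2} - 5500 = \left(65 - 9\right)^{2} - 5500 = 56^{2} - 5500 = 3136 - 5500 = -2364$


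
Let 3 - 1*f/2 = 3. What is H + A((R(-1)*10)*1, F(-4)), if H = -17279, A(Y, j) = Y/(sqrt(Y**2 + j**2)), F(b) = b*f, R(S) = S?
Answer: -17280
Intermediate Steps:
f = 0 (f = 6 - 2*3 = 6 - 6 = 0)
F(b) = 0 (F(b) = b*0 = 0)
A(Y, j) = Y/sqrt(Y**2 + j**2)
H + A((R(-1)*10)*1, F(-4)) = -17279 + (-1*10*1)/sqrt((-1*10*1)**2 + 0**2) = -17279 + (-10*1)/sqrt((-10*1)**2 + 0) = -17279 - 10/sqrt((-10)**2 + 0) = -17279 - 10/sqrt(100 + 0) = -17279 - 10/sqrt(100) = -17279 - 10*1/10 = -17279 - 1 = -17280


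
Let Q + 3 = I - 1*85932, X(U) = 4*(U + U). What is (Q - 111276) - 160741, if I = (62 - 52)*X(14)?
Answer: -356832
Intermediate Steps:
X(U) = 8*U (X(U) = 4*(2*U) = 8*U)
I = 1120 (I = (62 - 52)*(8*14) = 10*112 = 1120)
Q = -84815 (Q = -3 + (1120 - 1*85932) = -3 + (1120 - 85932) = -3 - 84812 = -84815)
(Q - 111276) - 160741 = (-84815 - 111276) - 160741 = -196091 - 160741 = -356832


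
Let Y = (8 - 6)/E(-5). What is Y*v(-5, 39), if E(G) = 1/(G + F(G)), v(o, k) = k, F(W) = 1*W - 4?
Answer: -1092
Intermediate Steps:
F(W) = -4 + W (F(W) = W - 4 = -4 + W)
E(G) = 1/(-4 + 2*G) (E(G) = 1/(G + (-4 + G)) = 1/(-4 + 2*G))
Y = -28 (Y = (8 - 6)/((1/(2*(-2 - 5)))) = 2/(((1/2)/(-7))) = 2/(((1/2)*(-1/7))) = 2/(-1/14) = 2*(-14) = -28)
Y*v(-5, 39) = -28*39 = -1092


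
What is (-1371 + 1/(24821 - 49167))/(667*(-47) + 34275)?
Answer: -3034397/6476036 ≈ -0.46856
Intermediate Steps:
(-1371 + 1/(24821 - 49167))/(667*(-47) + 34275) = (-1371 + 1/(-24346))/(-31349 + 34275) = (-1371 - 1/24346)/2926 = -33378367/24346*1/2926 = -3034397/6476036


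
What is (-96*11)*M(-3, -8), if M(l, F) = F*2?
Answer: 16896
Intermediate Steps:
M(l, F) = 2*F
(-96*11)*M(-3, -8) = (-96*11)*(2*(-8)) = -1056*(-16) = 16896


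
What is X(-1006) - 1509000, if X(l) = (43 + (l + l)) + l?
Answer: -1511975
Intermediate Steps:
X(l) = 43 + 3*l (X(l) = (43 + 2*l) + l = 43 + 3*l)
X(-1006) - 1509000 = (43 + 3*(-1006)) - 1509000 = (43 - 3018) - 1509000 = -2975 - 1509000 = -1511975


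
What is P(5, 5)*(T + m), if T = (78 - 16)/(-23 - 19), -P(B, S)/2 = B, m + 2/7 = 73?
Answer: -14960/21 ≈ -712.38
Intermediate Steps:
m = 509/7 (m = -2/7 + 73 = 509/7 ≈ 72.714)
P(B, S) = -2*B
T = -31/21 (T = 62/(-42) = 62*(-1/42) = -31/21 ≈ -1.4762)
P(5, 5)*(T + m) = (-2*5)*(-31/21 + 509/7) = -10*1496/21 = -14960/21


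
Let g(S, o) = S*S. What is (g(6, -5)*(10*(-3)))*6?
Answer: -6480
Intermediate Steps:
g(S, o) = S**2
(g(6, -5)*(10*(-3)))*6 = (6**2*(10*(-3)))*6 = (36*(-30))*6 = -1080*6 = -6480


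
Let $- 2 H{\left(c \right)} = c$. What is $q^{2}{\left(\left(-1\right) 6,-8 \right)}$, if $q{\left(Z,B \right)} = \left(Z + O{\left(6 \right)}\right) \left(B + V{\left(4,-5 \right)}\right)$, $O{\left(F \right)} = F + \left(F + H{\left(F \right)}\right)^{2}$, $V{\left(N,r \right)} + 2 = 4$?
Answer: $2916$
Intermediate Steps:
$V{\left(N,r \right)} = 2$ ($V{\left(N,r \right)} = -2 + 4 = 2$)
$H{\left(c \right)} = - \frac{c}{2}$
$O{\left(F \right)} = F + \frac{F^{2}}{4}$ ($O{\left(F \right)} = F + \left(F - \frac{F}{2}\right)^{2} = F + \left(\frac{F}{2}\right)^{2} = F + \frac{F^{2}}{4}$)
$q{\left(Z,B \right)} = \left(2 + B\right) \left(15 + Z\right)$ ($q{\left(Z,B \right)} = \left(Z + \frac{1}{4} \cdot 6 \left(4 + 6\right)\right) \left(B + 2\right) = \left(Z + \frac{1}{4} \cdot 6 \cdot 10\right) \left(2 + B\right) = \left(Z + 15\right) \left(2 + B\right) = \left(15 + Z\right) \left(2 + B\right) = \left(2 + B\right) \left(15 + Z\right)$)
$q^{2}{\left(\left(-1\right) 6,-8 \right)} = \left(30 + 2 \left(\left(-1\right) 6\right) + 15 \left(-8\right) - 8 \left(\left(-1\right) 6\right)\right)^{2} = \left(30 + 2 \left(-6\right) - 120 - -48\right)^{2} = \left(30 - 12 - 120 + 48\right)^{2} = \left(-54\right)^{2} = 2916$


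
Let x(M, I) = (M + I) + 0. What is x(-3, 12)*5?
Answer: 45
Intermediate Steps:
x(M, I) = I + M (x(M, I) = (I + M) + 0 = I + M)
x(-3, 12)*5 = (12 - 3)*5 = 9*5 = 45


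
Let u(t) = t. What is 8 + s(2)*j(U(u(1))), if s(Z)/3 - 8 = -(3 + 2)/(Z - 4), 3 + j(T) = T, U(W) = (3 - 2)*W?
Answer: -55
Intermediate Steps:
U(W) = W (U(W) = 1*W = W)
j(T) = -3 + T
s(Z) = 24 - 15/(-4 + Z) (s(Z) = 24 + 3*(-(3 + 2)/(Z - 4)) = 24 + 3*(-5/(-4 + Z)) = 24 - 15/(-4 + Z))
8 + s(2)*j(U(u(1))) = 8 + (3*(-37 + 8*2)/(-4 + 2))*(-3 + 1) = 8 + (3*(-37 + 16)/(-2))*(-2) = 8 + (3*(-½)*(-21))*(-2) = 8 + (63/2)*(-2) = 8 - 63 = -55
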